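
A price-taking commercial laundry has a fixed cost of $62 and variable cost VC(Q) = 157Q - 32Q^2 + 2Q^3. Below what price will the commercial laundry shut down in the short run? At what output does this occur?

$29 per unit, at Q = 8

Short-run supply begins at min AVC. From VC = 157Q - 32Q^2 + 2Q^3, AVC = 157 - 32Q + 2Q^2.
At the minimum of AVC, MC = AVC. MC = 157 - 64Q + 6Q^2; setting MC = AVC gives 4Q^2 - 32Q = 0, so Q = 8. min AVC = 29.
So the shutdown price is $29.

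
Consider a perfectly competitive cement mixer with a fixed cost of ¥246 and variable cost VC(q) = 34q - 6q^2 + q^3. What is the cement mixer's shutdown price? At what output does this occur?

Short-run supply begins at min AVC. From VC = 34q - 6q^2 + q^3, AVC = 34 - 6q + q^2.
dAVC/dq = -6 + 2q = 0 gives q = 3. min AVC = 34 - 6·3 + 3^2 = 25.
The firm shuts down for any P below ¥25.

¥25 per unit, at q = 3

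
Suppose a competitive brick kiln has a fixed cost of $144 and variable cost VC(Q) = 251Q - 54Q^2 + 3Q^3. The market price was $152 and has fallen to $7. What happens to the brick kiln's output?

AVC = 251 - 54Q + 3Q^2, minimized at Q = 9 where min AVC = $8. MC = 251 - 108Q + 9Q^2.
At P = $152 ≥ min AVC, set P = MC on the rising branch: Q = 11.
At P = $7 < min AVC = $8, price no longer covers variable cost at any output, so the firm shuts down: Q = 0.

Output falls from 11 to 0 (the firm shuts down)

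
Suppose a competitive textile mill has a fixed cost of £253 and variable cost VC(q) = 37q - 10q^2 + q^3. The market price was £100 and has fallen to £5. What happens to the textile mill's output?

Output falls from 9 to 0 (the firm shuts down)

AVC = 37 - 10q + q^2, minimized at q = 5 where min AVC = £12. MC = 37 - 20q + 3q^2.
With P = £100 above the shutdown price, P = MC gives q = 9.
At P = £5 < min AVC = £12, price no longer covers variable cost at any output, so the firm shuts down: q = 0.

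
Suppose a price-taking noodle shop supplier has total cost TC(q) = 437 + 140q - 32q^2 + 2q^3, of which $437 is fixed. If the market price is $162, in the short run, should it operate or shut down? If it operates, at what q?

Produce at q = 11

Variable cost is VC = 140q - 32q^2 + 2q^3, so AVC = VC/q = 140 - 32q + 2q^2 and MC = dTC/dq = 140 - 64q + 6q^2.
AVC is minimized where dAVC/dq = -32 + 4q = 0, at q = 8; min AVC = 140 - 32·8 + 2·8^2 = $12.
Since P = $162 ≥ min AVC = $12, price covers variable cost and the firm should produce.
Solving P = MC: -22 - 64q + 6q^2 = 0 ⇒ q = -1/3 or 11. On the upward-sloping branch, q* = 11.
Check: AVC at q = 11 is $30 ≤ P, so revenue covers variable cost.
Profit = P·q − TC = 162·11 − 767 = $1015.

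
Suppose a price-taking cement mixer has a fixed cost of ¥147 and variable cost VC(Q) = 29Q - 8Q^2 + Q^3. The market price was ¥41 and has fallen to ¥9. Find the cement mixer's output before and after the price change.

MC = 29 - 16Q + 3Q^2; the shutdown threshold is min AVC = ¥13 (at Q = 4).
At P = ¥41 ≥ min AVC, set P = MC on the rising branch: Q = 6.
At P = ¥9 < min AVC = ¥13, price no longer covers variable cost at any output, so the firm shuts down: Q = 0.

Output falls from 6 to 0 (the firm shuts down)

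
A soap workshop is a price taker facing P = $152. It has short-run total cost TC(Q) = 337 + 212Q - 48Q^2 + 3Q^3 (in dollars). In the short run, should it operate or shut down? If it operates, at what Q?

Variable cost is VC = 212Q - 48Q^2 + 3Q^3, so AVC = VC/Q = 212 - 48Q + 3Q^2 and MC = dTC/dQ = 212 - 96Q + 9Q^2.
AVC is minimized where dAVC/dQ = -48 + 6Q = 0, at Q = 8; min AVC = 212 - 48·8 + 3·8^2 = $20.
Since P = $152 ≥ min AVC = $20, price covers variable cost and the firm should produce.
Solving P = MC: 60 - 96Q + 9Q^2 = 0 ⇒ Q = 2/3 or 10. On the upward-sloping branch, Q* = 10.
Check: AVC at Q = 10 is $32 ≤ P, so revenue covers variable cost.
Profit = P·Q − TC = 152·10 − 657 = $863.

Produce at Q = 10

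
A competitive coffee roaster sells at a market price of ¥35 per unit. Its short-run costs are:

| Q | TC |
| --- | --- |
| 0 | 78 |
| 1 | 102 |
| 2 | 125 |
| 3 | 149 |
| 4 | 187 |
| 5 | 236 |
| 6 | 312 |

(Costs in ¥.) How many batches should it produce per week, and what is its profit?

Tabulate TR − TC: Q=0: -78; Q=1: -67; Q=2: -55; Q=3: -44; Q=4: -47; Q=5: -61; Q=6: -102.
Profit is maximized at Q = 3. AVC there is 71/3 = ¥23.67 ≤ P, so producing beats shutting down (which would give -¥78).

Q = 3; profit = -¥44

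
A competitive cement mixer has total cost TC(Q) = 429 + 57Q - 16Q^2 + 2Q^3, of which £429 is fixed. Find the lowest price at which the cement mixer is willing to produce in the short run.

£25 per unit

The firm shuts down when price falls below the minimum of average variable cost. AVC = VC/Q = 57 - 16Q + 2Q^2.
dAVC/dQ = -16 + 4Q = 0 gives Q = 4. min AVC = 57 - 16·4 + 2·4^2 = 25.
The firm shuts down for any P below £25.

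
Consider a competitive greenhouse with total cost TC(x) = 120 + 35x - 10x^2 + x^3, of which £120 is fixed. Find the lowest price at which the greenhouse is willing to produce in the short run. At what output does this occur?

Short-run supply begins at min AVC. From VC = 35x - 10x^2 + x^3, AVC = 35 - 10x + x^2.
At the minimum of AVC, MC = AVC. MC = 35 - 20x + 3x^2; setting MC = AVC gives 2x^2 - 10x = 0, so x = 5. min AVC = 10.
The firm shuts down for any P below £10.

£10 per unit, at x = 5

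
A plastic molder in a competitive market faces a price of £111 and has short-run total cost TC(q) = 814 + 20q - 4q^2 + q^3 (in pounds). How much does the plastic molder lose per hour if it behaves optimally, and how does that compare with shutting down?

AVC = 20 - 4q + q^2; min AVC = £16 at q = 2. Since P = £111 ≥ min AVC, the firm produces.
MC = 20 - 8q + 3q^2. Setting P = MC and taking the root on the rising branch gives q* = 7.
TR = 111·7 = 777. TC = 814 + 287 = 1101. Profit = 777 − 1101 = -£324.
By producing, the firm covers all variable cost plus £490 of fixed cost; shutting down would lose the full £814.

Profit = -£324 at q = 7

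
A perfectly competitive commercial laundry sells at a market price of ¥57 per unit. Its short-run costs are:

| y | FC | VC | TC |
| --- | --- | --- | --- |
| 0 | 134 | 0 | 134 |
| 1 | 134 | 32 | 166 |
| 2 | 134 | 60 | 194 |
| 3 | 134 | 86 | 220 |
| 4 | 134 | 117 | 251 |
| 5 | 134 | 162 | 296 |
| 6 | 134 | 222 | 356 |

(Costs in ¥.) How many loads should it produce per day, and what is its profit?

Compute π = P·y − TC at each output: y=0: -134; y=1: -109; y=2: -80; y=3: -49; y=4: -23; y=5: -11; y=6: -14.
Profit is maximized at y = 5. AVC there is 162/5 = ¥32.40 ≤ P, so producing beats shutting down (which would give -¥134).

y = 5; profit = -¥11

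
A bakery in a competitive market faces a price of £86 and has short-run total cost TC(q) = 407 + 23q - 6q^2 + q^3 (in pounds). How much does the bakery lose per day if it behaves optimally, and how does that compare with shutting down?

AVC = 23 - 6q + q^2 has its minimum £14 at q = 3; price £86 clears that bar, so the firm operates.
With MC = 23 - 12q + 3q^2, P = MC on the upward-sloping part at q* = 7.
TR = 86·7 = 602. TC = 407 + 210 = 617. Profit = 602 − 617 = -£15.
Shutting down would mean losing the fixed cost of £407, so operating at a loss of £15 is better by £392.

Profit = -£15 at q = 7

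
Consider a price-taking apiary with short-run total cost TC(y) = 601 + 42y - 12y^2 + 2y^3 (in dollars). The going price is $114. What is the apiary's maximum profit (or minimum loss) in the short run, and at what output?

Profit = -$169 at y = 6

AVC = 42 - 12y + 2y^2; min AVC = $24 at y = 3. Since P = $114 ≥ min AVC, the firm produces.
MC = 42 - 24y + 6y^2. Setting P = MC and taking the root on the rising branch gives y* = 6.
TR = 114·6 = 684. TC = 601 + 252 = 853. Profit = 684 − 853 = -$169.
That loss of $169 beats the $601 the firm would lose by shutting down; producing recovers $432 of fixed cost.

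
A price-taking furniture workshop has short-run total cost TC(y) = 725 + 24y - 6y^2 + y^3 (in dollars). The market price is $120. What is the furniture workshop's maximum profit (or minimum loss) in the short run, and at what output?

Profit = -$85 at y = 8

AVC = 24 - 6y + y^2 has its minimum $15 at y = 3; price $120 clears that bar, so the firm operates.
With MC = 24 - 12y + 3y^2, P = MC on the upward-sloping part at y* = 8.
TR = 120·8 = 960. TC = 725 + 320 = 1045. Profit = 960 − 1045 = -$85.
That loss of $85 beats the $725 the firm would lose by shutting down; producing recovers $640 of fixed cost.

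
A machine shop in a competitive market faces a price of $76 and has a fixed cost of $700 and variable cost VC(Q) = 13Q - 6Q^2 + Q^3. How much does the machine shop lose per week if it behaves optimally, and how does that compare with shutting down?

AVC = 13 - 6Q + Q^2; min AVC = $4 at Q = 3. Since P = $76 ≥ min AVC, the firm produces.
With MC = 13 - 12Q + 3Q^2, P = MC on the upward-sloping part at Q* = 7.
TR = 76·7 = 532. TC = 700 + 140 = 840. Profit = 532 − 840 = -$308.
By producing, the firm covers all variable cost plus $392 of fixed cost; shutting down would lose the full $700.

Profit = -$308 at Q = 7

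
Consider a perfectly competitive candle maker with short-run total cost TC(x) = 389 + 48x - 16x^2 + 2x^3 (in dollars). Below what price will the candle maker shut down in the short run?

The firm shuts down when price falls below the minimum of average variable cost. AVC = VC/x = 48 - 16x + 2x^2.
At the minimum of AVC, MC = AVC. MC = 48 - 32x + 6x^2; setting MC = AVC gives 4x^2 - 16x = 0, so x = 4. min AVC = 16.
For P < $16 the firm produces nothing.

$16 per unit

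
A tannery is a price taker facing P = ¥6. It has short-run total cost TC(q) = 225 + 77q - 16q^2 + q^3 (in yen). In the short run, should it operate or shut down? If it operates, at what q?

From TC, MC = TC'(q) = 77 - 32q + 3q^2 and AVC = VC/q = 77 - 16q + q^2.
The AVC parabola has its vertex at q = 16/2 = 8, where AVC = 77 - 16·8 + 8^2 = ¥13.
With P < min AVC (¥6 < ¥13), every unit sold adds to the loss.
The firm minimizes its loss by shutting down and losing only its fixed cost of ¥225.

Shut down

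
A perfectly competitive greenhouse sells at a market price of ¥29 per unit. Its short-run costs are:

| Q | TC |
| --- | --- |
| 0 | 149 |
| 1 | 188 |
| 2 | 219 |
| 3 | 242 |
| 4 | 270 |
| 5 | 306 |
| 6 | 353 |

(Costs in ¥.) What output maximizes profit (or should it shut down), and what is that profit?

Q = 0 (shut down); profit = -¥149

Profit at each row (π = 29Q − TC): Q=0: -149; Q=1: -159; Q=2: -161; Q=3: -155; Q=4: -154; Q=5: -161; Q=6: -179.
Profit is highest at Q = 0. Equivalently, the lowest AVC in the table is 121/4 ≈ ¥30.25 at Q = 4, and P = ¥29 falls below it — price never covers variable cost, so the firm shuts down and loses only its fixed cost.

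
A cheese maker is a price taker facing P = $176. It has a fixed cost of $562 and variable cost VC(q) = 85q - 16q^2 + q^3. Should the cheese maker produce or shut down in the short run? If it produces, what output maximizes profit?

Variable cost is VC = 85q - 16q^2 + q^3, so AVC = VC/q = 85 - 16q + q^2 and MC = dTC/dq = 85 - 32q + 3q^2.
AVC hits its minimum where MC = AVC, at q = 8, giving min AVC = 85 - 16·8 + 8^2 = $21.
Because $176 ≥ $21, revenue can cover variable cost; the firm operates.
Solving P = MC: -91 - 32q + 3q^2 = 0 ⇒ q = -7/3 or 13. On the upward-sloping branch, q* = 13.
Check: AVC at q = 13 is $46 ≤ P, so revenue covers variable cost.
Profit = P·q − TC = 176·13 − 1160 = $1128.

Produce at q = 13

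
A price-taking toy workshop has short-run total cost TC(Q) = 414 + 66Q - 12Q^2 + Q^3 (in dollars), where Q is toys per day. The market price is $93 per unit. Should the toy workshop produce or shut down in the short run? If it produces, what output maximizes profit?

Produce at Q = 9

From TC, MC = TC'(Q) = 66 - 24Q + 3Q^2 and AVC = VC/Q = 66 - 12Q + Q^2.
The AVC parabola has its vertex at Q = 12/2 = 6, where AVC = 66 - 12·6 + 6^2 = $30.
Because $93 ≥ $30, revenue can cover variable cost; the firm operates.
Set P = MC: 93 = 66 - 24Q + 3Q^2 → -27 - 24Q + 3Q^2 = 0. The roots are Q = -1 and Q = 9; the profit-maximizing output is on the rising part of MC, so Q* = 9.
Check: AVC at Q = 9 is $39 ≤ P, so revenue covers variable cost.
Profit = P·Q − TC = 93·9 − 765 = $72.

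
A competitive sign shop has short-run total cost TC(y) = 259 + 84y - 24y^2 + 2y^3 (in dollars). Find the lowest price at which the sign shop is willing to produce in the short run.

$12 per unit

Short-run supply begins at min AVC. From VC = 84y - 24y^2 + 2y^3, AVC = 84 - 24y + 2y^2.
At the minimum of AVC, MC = AVC. MC = 84 - 48y + 6y^2; setting MC = AVC gives 4y^2 - 24y = 0, so y = 6. min AVC = 12.
So the shutdown price is $12.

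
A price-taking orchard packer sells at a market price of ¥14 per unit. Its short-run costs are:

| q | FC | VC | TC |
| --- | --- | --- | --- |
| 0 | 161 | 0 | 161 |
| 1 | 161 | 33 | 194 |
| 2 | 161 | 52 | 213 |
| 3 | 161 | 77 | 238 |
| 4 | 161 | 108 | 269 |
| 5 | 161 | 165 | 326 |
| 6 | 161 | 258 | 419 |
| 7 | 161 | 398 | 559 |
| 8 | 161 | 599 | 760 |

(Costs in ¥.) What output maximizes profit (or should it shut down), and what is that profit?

Profit at each row (π = 14q − TC): q=0: -161; q=1: -180; q=2: -185; q=3: -196; q=4: -213; q=5: -256; q=6: -335; q=7: -461; q=8: -648.
Profit is highest at q = 0. Equivalently, the lowest AVC in the table is 77/3 ≈ ¥25.67 at q = 3, and P = ¥14 falls below it — price never covers variable cost, so the firm shuts down and loses only its fixed cost.

q = 0 (shut down); profit = -¥161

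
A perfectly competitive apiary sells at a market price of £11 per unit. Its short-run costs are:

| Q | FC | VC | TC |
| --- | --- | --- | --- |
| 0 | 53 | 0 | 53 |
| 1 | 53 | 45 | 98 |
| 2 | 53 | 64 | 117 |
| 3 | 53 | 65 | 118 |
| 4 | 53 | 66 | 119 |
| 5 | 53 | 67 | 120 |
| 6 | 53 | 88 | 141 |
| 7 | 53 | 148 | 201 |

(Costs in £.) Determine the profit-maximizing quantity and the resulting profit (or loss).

Compute π = P·Q − TC at each output: Q=0: -53; Q=1: -87; Q=2: -95; Q=3: -85; Q=4: -75; Q=5: -65; Q=6: -75; Q=7: -124.
Profit is highest at Q = 0. Equivalently, the lowest AVC in the table is 67/5 ≈ £13.40 at Q = 5, and P = £11 falls below it — price never covers variable cost, so the firm shuts down and loses only its fixed cost.

Q = 0 (shut down); profit = -£53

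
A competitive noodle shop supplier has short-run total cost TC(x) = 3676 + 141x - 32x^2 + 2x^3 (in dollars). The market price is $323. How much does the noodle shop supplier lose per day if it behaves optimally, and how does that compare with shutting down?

AVC = 141 - 32x + 2x^2; min AVC = $13 at x = 8. Since P = $323 ≥ min AVC, the firm produces.
MC = 141 - 64x + 6x^2. Setting P = MC and taking the root on the rising branch gives x* = 13.
TR = 323·13 = 4199. TC = 3676 + 819 = 4495. Profit = 4199 − 4495 = -$296.
Shutting down would mean losing the fixed cost of $3676, so operating at a loss of $296 is better by $3380.

Profit = -$296 at x = 13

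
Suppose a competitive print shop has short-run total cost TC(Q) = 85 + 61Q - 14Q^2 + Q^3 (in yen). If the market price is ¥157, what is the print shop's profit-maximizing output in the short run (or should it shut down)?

Produce at Q = 12

Variable cost is VC = 61Q - 14Q^2 + Q^3, so AVC = VC/Q = 61 - 14Q + Q^2 and MC = dTC/dQ = 61 - 28Q + 3Q^2.
The AVC parabola has its vertex at Q = 14/2 = 7, where AVC = 61 - 14·7 + 7^2 = ¥12.
P = ¥157 exceeds min AVC = ¥12, so the firm stays open.
Set P = MC: 157 = 61 - 28Q + 3Q^2 → -96 - 28Q + 3Q^2 = 0. The roots are Q = -8/3 and Q = 12; the profit-maximizing output is on the rising part of MC, so Q* = 12.
Check: AVC at Q = 12 is ¥37 ≤ P, so revenue covers variable cost.
Profit = P·Q − TC = 157·12 − 529 = ¥1355.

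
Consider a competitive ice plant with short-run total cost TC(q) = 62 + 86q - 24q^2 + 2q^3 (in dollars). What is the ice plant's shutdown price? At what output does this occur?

$14 per unit, at q = 6

The firm shuts down when price falls below the minimum of average variable cost. AVC = VC/q = 86 - 24q + 2q^2.
dAVC/dq = -24 + 4q = 0 gives q = 6. min AVC = 86 - 24·6 + 2·6^2 = 14.
So the shutdown price is $14.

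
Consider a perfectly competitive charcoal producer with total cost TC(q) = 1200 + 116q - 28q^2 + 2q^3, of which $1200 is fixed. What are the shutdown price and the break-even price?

Shutdown price = min AVC. AVC = 116 - 28q + 2q^2, with vertex at q = 7 and minimum $18.
ATC = 1200/q + 116 - 28q + 2q^2. Setting dATC/dq = −1200/q^2 − 28 + 4q = 0 gives q = 10 (since 4·10^3 − 28·10^2 = 1200).
min ATC = 1200/10 + 116 − 28·10 + 2·10^2 = $156. That is the break-even price.
Between these two prices the firm operates at a loss; above $156 it earns a profit.

Shutdown price = $18; break-even price = $156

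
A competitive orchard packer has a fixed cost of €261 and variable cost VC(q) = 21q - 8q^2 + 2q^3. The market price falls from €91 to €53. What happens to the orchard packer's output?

Output falls from 5 to 4

MC = 21 - 16q + 6q^2; the shutdown threshold is min AVC = €13 (at q = 2).
At P = €91 ≥ min AVC, set P = MC on the rising branch: q = 5.
At P = €53 ≥ min AVC, set P = MC: q = 4. The firm stays open but cuts output.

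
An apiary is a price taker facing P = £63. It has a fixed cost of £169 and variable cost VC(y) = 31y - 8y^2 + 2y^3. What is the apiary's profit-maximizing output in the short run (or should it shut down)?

Produce at y = 4

Variable cost is VC = 31y - 8y^2 + 2y^3, so AVC = VC/y = 31 - 8y + 2y^2 and MC = dTC/dy = 31 - 16y + 6y^2.
The AVC parabola has its vertex at y = 8/4 = 2, where AVC = 31 - 8·2 + 2·2^2 = £23.
Because £63 ≥ £23, revenue can cover variable cost; the firm operates.
Set P = MC: 63 = 31 - 16y + 6y^2 → -32 - 16y + 6y^2 = 0. The roots are y = -4/3 and y = 4; the profit-maximizing output is on the rising part of MC, so y* = 4.
Check: AVC at y = 4 is £31 ≤ P, so revenue covers variable cost.
Profit = P·y − TC = 63·4 − 293 = -£41, a loss, but smaller than the £169 fixed cost the firm would lose by shutting down.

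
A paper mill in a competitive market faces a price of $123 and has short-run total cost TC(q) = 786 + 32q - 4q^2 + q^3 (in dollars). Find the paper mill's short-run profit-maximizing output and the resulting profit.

Profit = -$296 at q = 7

AVC = 32 - 4q + q^2 has its minimum $28 at q = 2; price $123 clears that bar, so the firm operates.
MC = 32 - 8q + 3q^2. Setting P = MC and taking the root on the rising branch gives q* = 7.
TR = 123·7 = 861. TC = 786 + 371 = 1157. Profit = 861 − 1157 = -$296.
By producing, the firm covers all variable cost plus $490 of fixed cost; shutting down would lose the full $786.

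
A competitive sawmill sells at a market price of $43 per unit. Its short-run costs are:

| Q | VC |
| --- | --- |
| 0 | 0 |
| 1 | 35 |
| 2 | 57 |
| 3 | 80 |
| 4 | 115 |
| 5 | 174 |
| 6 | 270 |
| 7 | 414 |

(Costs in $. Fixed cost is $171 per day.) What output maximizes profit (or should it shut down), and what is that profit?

Compute π = P·Q − TC at each output: Q=0: -171; Q=1: -163; Q=2: -142; Q=3: -122; Q=4: -114; Q=5: -130; Q=6: -183; Q=7: -284.
Profit is maximized at Q = 4. AVC there is 115/4 = $28.75 ≤ P, so producing beats shutting down (which would give -$171).

Q = 4; profit = -$114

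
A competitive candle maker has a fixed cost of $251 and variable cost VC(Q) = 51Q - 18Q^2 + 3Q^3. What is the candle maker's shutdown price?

Short-run supply begins at min AVC. From VC = 51Q - 18Q^2 + 3Q^3, AVC = 51 - 18Q + 3Q^2.
At the minimum of AVC, MC = AVC. MC = 51 - 36Q + 9Q^2; setting MC = AVC gives 6Q^2 - 18Q = 0, so Q = 3. min AVC = 24.
For P < $24 the firm produces nothing.

$24 per unit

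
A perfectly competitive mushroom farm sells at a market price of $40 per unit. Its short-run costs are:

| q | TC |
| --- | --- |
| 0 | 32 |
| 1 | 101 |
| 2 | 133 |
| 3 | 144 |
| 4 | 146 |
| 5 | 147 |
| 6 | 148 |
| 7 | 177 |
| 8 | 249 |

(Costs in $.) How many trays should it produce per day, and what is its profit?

Tabulate TR − TC: q=0: -32; q=1: -61; q=2: -53; q=3: -24; q=4: 14; q=5: 53; q=6: 92; q=7: 103; q=8: 71.
Profit is maximized at q = 7. AVC there is 145/7 = $20.71 ≤ P, so producing beats shutting down (which would give -$32).

q = 7; profit = $103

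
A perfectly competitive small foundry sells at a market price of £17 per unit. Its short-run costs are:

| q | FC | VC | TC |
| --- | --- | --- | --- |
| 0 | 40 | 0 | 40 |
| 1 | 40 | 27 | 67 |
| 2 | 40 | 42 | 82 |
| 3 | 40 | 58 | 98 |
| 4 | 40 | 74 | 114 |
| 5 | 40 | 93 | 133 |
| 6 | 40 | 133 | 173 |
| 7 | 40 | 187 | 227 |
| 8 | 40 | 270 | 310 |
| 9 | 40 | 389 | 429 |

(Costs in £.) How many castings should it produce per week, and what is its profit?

Profit at each row (π = 17q − TC): q=0: -40; q=1: -50; q=2: -48; q=3: -47; q=4: -46; q=5: -48; q=6: -71; q=7: -108; q=8: -174; q=9: -276.
Profit is highest at q = 0. Equivalently, the lowest AVC in the table is 74/4 ≈ £18.50 at q = 4, and P = £17 falls below it — price never covers variable cost, so the firm shuts down and loses only its fixed cost.

q = 0 (shut down); profit = -£40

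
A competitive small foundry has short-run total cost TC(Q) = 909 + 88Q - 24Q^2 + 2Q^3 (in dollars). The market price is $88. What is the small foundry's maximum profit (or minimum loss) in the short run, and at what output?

Profit = -$397 at Q = 8

AVC = 88 - 24Q + 2Q^2 has its minimum $16 at Q = 6; price $88 clears that bar, so the firm operates.
With MC = 88 - 48Q + 6Q^2, P = MC on the upward-sloping part at Q* = 8.
TR = 88·8 = 704. TC = 909 + 192 = 1101. Profit = 704 − 1101 = -$397.
Shutting down would mean losing the fixed cost of $909, so operating at a loss of $397 is better by $512.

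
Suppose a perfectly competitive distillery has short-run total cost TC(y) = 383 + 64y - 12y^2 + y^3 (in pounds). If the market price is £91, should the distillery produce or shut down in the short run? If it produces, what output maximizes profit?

From TC, MC = TC'(y) = 64 - 24y + 3y^2 and AVC = VC/y = 64 - 12y + y^2.
The AVC parabola has its vertex at y = 12/2 = 6, where AVC = 64 - 12·6 + 6^2 = £28.
P = £91 exceeds min AVC = £28, so the firm stays open.
Solving P = MC: -27 - 24y + 3y^2 = 0 ⇒ y = -1 or 9. On the upward-sloping branch, y* = 9.
Check: AVC at y = 9 is £37 ≤ P, so revenue covers variable cost.
Profit = P·y − TC = 91·9 − 716 = £103.

Produce at y = 9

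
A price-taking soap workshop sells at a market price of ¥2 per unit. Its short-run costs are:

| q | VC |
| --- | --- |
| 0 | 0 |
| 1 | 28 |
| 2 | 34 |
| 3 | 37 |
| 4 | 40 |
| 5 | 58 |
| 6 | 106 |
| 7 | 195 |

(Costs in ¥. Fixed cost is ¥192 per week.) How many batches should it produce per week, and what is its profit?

Tabulate TR − TC: q=0: -192; q=1: -218; q=2: -222; q=3: -223; q=4: -224; q=5: -240; q=6: -286; q=7: -373.
Profit is highest at q = 0. Equivalently, the lowest AVC in the table is 40/4 ≈ ¥10 at q = 4, and P = ¥2 falls below it — price never covers variable cost, so the firm shuts down and loses only its fixed cost.

q = 0 (shut down); profit = -¥192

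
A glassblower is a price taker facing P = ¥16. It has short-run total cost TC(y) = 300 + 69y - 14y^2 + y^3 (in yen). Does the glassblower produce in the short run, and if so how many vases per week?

Shut down

From TC, MC = TC'(y) = 69 - 28y + 3y^2 and AVC = VC/y = 69 - 14y + y^2.
AVC is minimized where dAVC/dy = -14 + 2y = 0, at y = 7; min AVC = 69 - 14·7 + 7^2 = ¥20.
Since P = ¥16 < min AVC = ¥20, price fails to cover variable cost at any output.
The firm minimizes its loss by shutting down and losing only its fixed cost of ¥300.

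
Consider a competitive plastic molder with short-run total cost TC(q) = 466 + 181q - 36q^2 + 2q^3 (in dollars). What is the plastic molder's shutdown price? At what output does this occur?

$19 per unit, at q = 9

The shutdown price is the minimum of AVC. VC = 181q - 36q^2 + 2q^3, so AVC = 181 - 36q + 2q^2.
At the minimum of AVC, MC = AVC. MC = 181 - 72q + 6q^2; setting MC = AVC gives 4q^2 - 36q = 0, so q = 9. min AVC = 19.
The firm shuts down for any P below $19.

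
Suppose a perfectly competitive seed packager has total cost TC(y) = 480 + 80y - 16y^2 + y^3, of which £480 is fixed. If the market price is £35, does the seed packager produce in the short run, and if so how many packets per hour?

Produce at y = 9

From TC, MC = TC'(y) = 80 - 32y + 3y^2 and AVC = VC/y = 80 - 16y + y^2.
AVC is minimized where dAVC/dy = -16 + 2y = 0, at y = 8; min AVC = 80 - 16·8 + 8^2 = £16.
Because £35 ≥ £16, revenue can cover variable cost; the firm operates.
P = MC gives 45 - 32y + 3y^2 = 0, with roots 5/3 and 9. Take the larger (rising MC): y* = 9.
Check: AVC at y = 9 is £17 ≤ P, so revenue covers variable cost.
Profit = P·y − TC = 35·9 − 633 = -£318, a loss, but smaller than the £480 fixed cost the firm would lose by shutting down.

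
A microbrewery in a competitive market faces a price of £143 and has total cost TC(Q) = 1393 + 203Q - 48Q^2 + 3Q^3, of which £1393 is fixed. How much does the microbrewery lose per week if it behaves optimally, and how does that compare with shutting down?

Profit = -£193 at Q = 10

AVC = 203 - 48Q + 3Q^2 has its minimum £11 at Q = 8; price £143 clears that bar, so the firm operates.
With MC = 203 - 96Q + 9Q^2, P = MC on the upward-sloping part at Q* = 10.
TR = 143·10 = 1430. TC = 1393 + 230 = 1623. Profit = 1430 − 1623 = -£193.
By producing, the firm covers all variable cost plus £1200 of fixed cost; shutting down would lose the full £1393.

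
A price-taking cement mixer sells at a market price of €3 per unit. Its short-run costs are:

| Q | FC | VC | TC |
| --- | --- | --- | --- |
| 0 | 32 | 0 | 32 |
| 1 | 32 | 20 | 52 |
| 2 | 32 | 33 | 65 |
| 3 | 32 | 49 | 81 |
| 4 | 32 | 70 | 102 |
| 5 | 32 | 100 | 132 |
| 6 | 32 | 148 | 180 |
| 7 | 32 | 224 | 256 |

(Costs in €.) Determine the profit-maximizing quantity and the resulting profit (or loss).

Q = 0 (shut down); profit = -€32

Tabulate TR − TC: Q=0: -32; Q=1: -49; Q=2: -59; Q=3: -72; Q=4: -90; Q=5: -117; Q=6: -162; Q=7: -235.
Profit is highest at Q = 0. Equivalently, the lowest AVC in the table is 49/3 ≈ €16.33 at Q = 3, and P = €3 falls below it — price never covers variable cost, so the firm shuts down and loses only its fixed cost.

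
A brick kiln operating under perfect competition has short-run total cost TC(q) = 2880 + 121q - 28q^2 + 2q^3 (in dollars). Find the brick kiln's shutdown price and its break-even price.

Shutdown price = min AVC. AVC = 121 - 28q + 2q^2, with vertex at q = 7 and minimum $23.
ATC = 2880/q + 121 - 28q + 2q^2. Setting dATC/dq = −2880/q^2 − 28 + 4q = 0 gives q = 12 (since 4·12^3 − 28·12^2 = 2880).
min ATC = 2880/12 + 121 − 28·12 + 2·12^2 = $313. That is the break-even price.
For $23 ≤ P < $313 the firm produces at a loss; below $23 it shuts down.

Shutdown price = $23; break-even price = $313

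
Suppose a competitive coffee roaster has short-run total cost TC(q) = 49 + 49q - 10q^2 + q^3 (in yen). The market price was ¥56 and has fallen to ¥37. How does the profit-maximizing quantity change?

MC = 49 - 20q + 3q^2; the shutdown threshold is min AVC = ¥24 (at q = 5).
At P = ¥56 ≥ min AVC, set P = MC on the rising branch: q = 7.
At P = ¥37 ≥ min AVC, set P = MC: q = 6. The firm stays open but cuts output.

Output falls from 7 to 6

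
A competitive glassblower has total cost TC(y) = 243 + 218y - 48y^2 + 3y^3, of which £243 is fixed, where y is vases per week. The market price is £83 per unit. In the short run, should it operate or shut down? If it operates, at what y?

Strip out fixed cost: VC = 218y - 48y^2 + 3y^3. Then AVC = 218 - 48y + 3y^2 and MC = 218 - 96y + 9y^2.
The AVC parabola has its vertex at y = 48/6 = 8, where AVC = 218 - 48·8 + 3·8^2 = £26.
Because £83 ≥ £26, revenue can cover variable cost; the firm operates.
P = MC gives 135 - 96y + 9y^2 = 0, with roots 5/3 and 9. Take the larger (rising MC): y* = 9.
Check: AVC at y = 9 is £29 ≤ P, so revenue covers variable cost.
Profit = P·y − TC = 83·9 − 504 = £243.

Produce at y = 9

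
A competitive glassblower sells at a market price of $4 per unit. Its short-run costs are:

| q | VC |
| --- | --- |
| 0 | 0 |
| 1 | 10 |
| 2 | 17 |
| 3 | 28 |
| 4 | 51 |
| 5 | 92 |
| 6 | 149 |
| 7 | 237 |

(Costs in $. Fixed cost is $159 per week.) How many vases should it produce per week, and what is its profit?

Profit at each row (π = 4q − TC): q=0: -159; q=1: -165; q=2: -168; q=3: -175; q=4: -194; q=5: -231; q=6: -284; q=7: -368.
Profit is highest at q = 0. Equivalently, the lowest AVC in the table is 17/2 ≈ $8.50 at q = 2, and P = $4 falls below it — price never covers variable cost, so the firm shuts down and loses only its fixed cost.

q = 0 (shut down); profit = -$159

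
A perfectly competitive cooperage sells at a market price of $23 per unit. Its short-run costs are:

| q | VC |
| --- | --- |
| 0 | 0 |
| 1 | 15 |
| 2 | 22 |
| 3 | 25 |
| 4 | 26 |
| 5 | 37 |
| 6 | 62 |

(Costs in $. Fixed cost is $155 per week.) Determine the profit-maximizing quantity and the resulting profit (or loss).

Profit at each row (π = 23q − TC): q=0: -155; q=1: -147; q=2: -131; q=3: -111; q=4: -89; q=5: -77; q=6: -79.
Profit is maximized at q = 5. AVC there is 37/5 = $7.40 ≤ P, so producing beats shutting down (which would give -$155).

q = 5; profit = -$77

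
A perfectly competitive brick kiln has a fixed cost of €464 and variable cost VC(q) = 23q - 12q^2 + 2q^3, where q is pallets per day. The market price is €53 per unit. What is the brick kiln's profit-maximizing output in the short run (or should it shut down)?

Produce at q = 5

Strip out fixed cost: VC = 23q - 12q^2 + 2q^3. Then AVC = 23 - 12q + 2q^2 and MC = 23 - 24q + 6q^2.
The AVC parabola has its vertex at q = 12/4 = 3, where AVC = 23 - 12·3 + 2·3^2 = €5.
Because €53 ≥ €5, revenue can cover variable cost; the firm operates.
Solving P = MC: -30 - 24q + 6q^2 = 0 ⇒ q = -1 or 5. On the upward-sloping branch, q* = 5.
Check: AVC at q = 5 is €13 ≤ P, so revenue covers variable cost.
Profit = P·q − TC = 53·5 − 529 = -€264, a loss, but smaller than the €464 fixed cost the firm would lose by shutting down.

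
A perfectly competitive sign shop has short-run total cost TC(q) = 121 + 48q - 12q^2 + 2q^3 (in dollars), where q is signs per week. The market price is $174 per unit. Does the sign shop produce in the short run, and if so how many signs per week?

Produce at q = 7

Strip out fixed cost: VC = 48q - 12q^2 + 2q^3. Then AVC = 48 - 12q + 2q^2 and MC = 48 - 24q + 6q^2.
AVC hits its minimum where MC = AVC, at q = 3, giving min AVC = 48 - 12·3 + 2·3^2 = $30.
Since P = $174 ≥ min AVC = $30, price covers variable cost and the firm should produce.
P = MC gives -126 - 24q + 6q^2 = 0, with roots -3 and 7. Take the larger (rising MC): q* = 7.
Check: AVC at q = 7 is $62 ≤ P, so revenue covers variable cost.
Profit = P·q − TC = 174·7 − 555 = $663.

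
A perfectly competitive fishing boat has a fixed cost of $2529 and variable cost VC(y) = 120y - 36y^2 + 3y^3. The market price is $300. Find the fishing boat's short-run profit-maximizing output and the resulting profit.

Profit = -$129 at y = 10

AVC = 120 - 36y + 3y^2; min AVC = $12 at y = 6. Since P = $300 ≥ min AVC, the firm produces.
With MC = 120 - 72y + 9y^2, P = MC on the upward-sloping part at y* = 10.
TR = 300·10 = 3000. TC = 2529 + 600 = 3129. Profit = 3000 − 3129 = -$129.
Shutting down would mean losing the fixed cost of $2529, so operating at a loss of $129 is better by $2400.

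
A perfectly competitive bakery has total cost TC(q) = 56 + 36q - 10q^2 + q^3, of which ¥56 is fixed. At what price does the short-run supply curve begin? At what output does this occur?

¥11 per unit, at q = 5

Short-run supply begins at min AVC. From VC = 36q - 10q^2 + q^3, AVC = 36 - 10q + q^2.
dAVC/dq = -10 + 2q = 0 gives q = 5. min AVC = 36 - 10·5 + 5^2 = 11.
The firm shuts down for any P below ¥11.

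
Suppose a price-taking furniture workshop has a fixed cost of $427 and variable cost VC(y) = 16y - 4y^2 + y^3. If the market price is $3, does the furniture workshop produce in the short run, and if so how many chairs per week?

From TC, MC = TC'(y) = 16 - 8y + 3y^2 and AVC = VC/y = 16 - 4y + y^2.
AVC is minimized where dAVC/dy = -4 + 2y = 0, at y = 2; min AVC = 16 - 4·2 + 2^2 = $12.
Since P = $3 < min AVC = $12, price fails to cover variable cost at any output.
Best response: produce nothing and absorb the $427 fixed cost.

Shut down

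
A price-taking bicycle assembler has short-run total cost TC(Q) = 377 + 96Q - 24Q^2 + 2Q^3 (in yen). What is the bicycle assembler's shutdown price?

¥24 per unit

The firm shuts down when price falls below the minimum of average variable cost. AVC = VC/Q = 96 - 24Q + 2Q^2.
At the minimum of AVC, MC = AVC. MC = 96 - 48Q + 6Q^2; setting MC = AVC gives 4Q^2 - 24Q = 0, so Q = 6. min AVC = 24.
For P < ¥24 the firm produces nothing.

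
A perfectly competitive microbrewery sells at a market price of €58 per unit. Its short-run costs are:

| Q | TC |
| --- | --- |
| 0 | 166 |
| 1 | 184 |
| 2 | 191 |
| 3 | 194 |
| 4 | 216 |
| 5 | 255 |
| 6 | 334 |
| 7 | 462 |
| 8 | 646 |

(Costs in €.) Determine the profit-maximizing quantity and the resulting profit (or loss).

Q = 5; profit = €35

Tabulate TR − TC: Q=0: -166; Q=1: -126; Q=2: -75; Q=3: -20; Q=4: 16; Q=5: 35; Q=6: 14; Q=7: -56; Q=8: -182.
Profit is maximized at Q = 5. AVC there is 89/5 = €17.80 ≤ P, so producing beats shutting down (which would give -€166).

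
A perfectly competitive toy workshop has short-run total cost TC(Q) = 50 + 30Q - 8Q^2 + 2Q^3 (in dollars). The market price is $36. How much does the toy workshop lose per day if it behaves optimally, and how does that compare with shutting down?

AVC = 30 - 8Q + 2Q^2; min AVC = $22 at Q = 2. Since P = $36 ≥ min AVC, the firm produces.
With MC = 30 - 16Q + 6Q^2, P = MC on the upward-sloping part at Q* = 3.
TR = 36·3 = 108. TC = 50 + 72 = 122. Profit = 108 − 122 = -$14.
Shutting down would mean losing the fixed cost of $50, so operating at a loss of $14 is better by $36.

Profit = -$14 at Q = 3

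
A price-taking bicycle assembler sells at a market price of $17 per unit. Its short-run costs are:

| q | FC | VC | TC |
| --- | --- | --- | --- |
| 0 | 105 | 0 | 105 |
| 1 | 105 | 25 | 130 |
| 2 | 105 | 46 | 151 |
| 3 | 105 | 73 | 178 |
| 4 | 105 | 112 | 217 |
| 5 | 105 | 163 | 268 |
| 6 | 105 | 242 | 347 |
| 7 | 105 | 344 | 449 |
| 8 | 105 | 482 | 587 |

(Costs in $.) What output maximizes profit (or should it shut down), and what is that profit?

q = 0 (shut down); profit = -$105

Profit at each row (π = 17q − TC): q=0: -105; q=1: -113; q=2: -117; q=3: -127; q=4: -149; q=5: -183; q=6: -245; q=7: -330; q=8: -451.
Profit is highest at q = 0. Equivalently, the lowest AVC in the table is 46/2 ≈ $23 at q = 2, and P = $17 falls below it — price never covers variable cost, so the firm shuts down and loses only its fixed cost.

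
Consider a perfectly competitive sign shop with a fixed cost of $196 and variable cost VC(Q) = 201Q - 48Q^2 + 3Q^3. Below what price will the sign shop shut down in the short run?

Short-run supply begins at min AVC. From VC = 201Q - 48Q^2 + 3Q^3, AVC = 201 - 48Q + 3Q^2.
dAVC/dQ = -48 + 6Q = 0 gives Q = 8. min AVC = 201 - 48·8 + 3·8^2 = 9.
So the shutdown price is $9.

$9 per unit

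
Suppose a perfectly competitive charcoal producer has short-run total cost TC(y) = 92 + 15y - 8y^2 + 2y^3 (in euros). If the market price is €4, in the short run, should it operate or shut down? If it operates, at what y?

From TC, MC = TC'(y) = 15 - 16y + 6y^2 and AVC = VC/y = 15 - 8y + 2y^2.
AVC is minimized where dAVC/dy = -8 + 4y = 0, at y = 2; min AVC = 15 - 8·2 + 2·2^2 = €7.
With P < min AVC (€4 < €7), every unit sold adds to the loss.
Best response: produce nothing and absorb the €92 fixed cost.

Shut down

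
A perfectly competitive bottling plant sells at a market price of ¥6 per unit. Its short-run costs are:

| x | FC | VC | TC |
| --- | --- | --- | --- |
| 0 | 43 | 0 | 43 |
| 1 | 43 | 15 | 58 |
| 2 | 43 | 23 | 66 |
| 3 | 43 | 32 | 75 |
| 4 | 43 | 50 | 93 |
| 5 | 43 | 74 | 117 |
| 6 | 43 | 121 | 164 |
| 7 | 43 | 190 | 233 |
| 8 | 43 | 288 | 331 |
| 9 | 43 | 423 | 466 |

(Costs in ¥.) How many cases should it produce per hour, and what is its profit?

x = 0 (shut down); profit = -¥43

Profit at each row (π = 6x − TC): x=0: -43; x=1: -52; x=2: -54; x=3: -57; x=4: -69; x=5: -87; x=6: -128; x=7: -191; x=8: -283; x=9: -412.
Profit is highest at x = 0. Equivalently, the lowest AVC in the table is 32/3 ≈ ¥10.67 at x = 3, and P = ¥6 falls below it — price never covers variable cost, so the firm shuts down and loses only its fixed cost.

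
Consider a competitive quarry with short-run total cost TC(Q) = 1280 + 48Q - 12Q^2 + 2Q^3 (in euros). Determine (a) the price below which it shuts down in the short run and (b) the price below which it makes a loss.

Shutdown price = €30; break-even price = €240

AVC = 48 - 12Q + 2Q^2; minimized at Q = 3, giving min AVC = €30. That is the shutdown price.
ATC = 1280/Q + 48 - 12Q + 2Q^2. Setting dATC/dQ = −1280/Q^2 − 12 + 4Q = 0 gives Q = 8 (since 4·8^3 − 12·8^2 = 1280).
min ATC = 1280/8 + 48 − 12·8 + 2·8^2 = €240. That is the break-even price.
For €30 ≤ P < €240 the firm produces at a loss; below €30 it shuts down.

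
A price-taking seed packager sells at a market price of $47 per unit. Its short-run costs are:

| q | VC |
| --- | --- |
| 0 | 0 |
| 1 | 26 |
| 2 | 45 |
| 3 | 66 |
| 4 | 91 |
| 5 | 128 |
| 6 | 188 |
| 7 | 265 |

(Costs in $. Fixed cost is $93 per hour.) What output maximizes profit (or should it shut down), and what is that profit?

Compute π = P·q − TC at each output: q=0: -93; q=1: -72; q=2: -44; q=3: -18; q=4: 4; q=5: 14; q=6: 1; q=7: -29.
Profit is maximized at q = 5. AVC there is 128/5 = $25.60 ≤ P, so producing beats shutting down (which would give -$93).

q = 5; profit = $14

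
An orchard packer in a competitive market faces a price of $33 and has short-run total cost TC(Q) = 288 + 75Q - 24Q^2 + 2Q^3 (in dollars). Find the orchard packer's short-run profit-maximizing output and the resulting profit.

AVC = 75 - 24Q + 2Q^2 has its minimum $3 at Q = 6; price $33 clears that bar, so the firm operates.
MC = 75 - 48Q + 6Q^2. Setting P = MC and taking the root on the rising branch gives Q* = 7.
TR = 33·7 = 231. TC = 288 + 35 = 323. Profit = 231 − 323 = -$92.
That loss of $92 beats the $288 the firm would lose by shutting down; producing recovers $196 of fixed cost.

Profit = -$92 at Q = 7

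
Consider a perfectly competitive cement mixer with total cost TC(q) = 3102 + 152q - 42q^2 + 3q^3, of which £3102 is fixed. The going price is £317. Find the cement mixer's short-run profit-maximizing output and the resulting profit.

AVC = 152 - 42q + 3q^2 has its minimum £5 at q = 7; price £317 clears that bar, so the firm operates.
With MC = 152 - 84q + 9q^2, P = MC on the upward-sloping part at q* = 11.
TR = 317·11 = 3487. TC = 3102 + 583 = 3685. Profit = 3487 − 3685 = -£198.
Shutting down would mean losing the fixed cost of £3102, so operating at a loss of £198 is better by £2904.

Profit = -£198 at q = 11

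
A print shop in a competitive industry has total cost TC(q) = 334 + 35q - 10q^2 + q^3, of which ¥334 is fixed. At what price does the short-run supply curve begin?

The firm shuts down when price falls below the minimum of average variable cost. AVC = VC/q = 35 - 10q + q^2.
dAVC/dq = -10 + 2q = 0 gives q = 5. min AVC = 35 - 10·5 + 5^2 = 10.
So the shutdown price is ¥10.

¥10 per unit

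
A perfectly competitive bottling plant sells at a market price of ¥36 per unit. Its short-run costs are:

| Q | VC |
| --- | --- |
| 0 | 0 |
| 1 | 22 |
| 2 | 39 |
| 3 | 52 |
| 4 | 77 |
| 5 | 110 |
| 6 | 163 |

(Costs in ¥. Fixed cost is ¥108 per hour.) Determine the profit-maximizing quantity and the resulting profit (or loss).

Tabulate TR − TC: Q=0: -108; Q=1: -94; Q=2: -75; Q=3: -52; Q=4: -41; Q=5: -38; Q=6: -55.
Profit is maximized at Q = 5. AVC there is 110/5 = ¥22 ≤ P, so producing beats shutting down (which would give -¥108).

Q = 5; profit = -¥38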